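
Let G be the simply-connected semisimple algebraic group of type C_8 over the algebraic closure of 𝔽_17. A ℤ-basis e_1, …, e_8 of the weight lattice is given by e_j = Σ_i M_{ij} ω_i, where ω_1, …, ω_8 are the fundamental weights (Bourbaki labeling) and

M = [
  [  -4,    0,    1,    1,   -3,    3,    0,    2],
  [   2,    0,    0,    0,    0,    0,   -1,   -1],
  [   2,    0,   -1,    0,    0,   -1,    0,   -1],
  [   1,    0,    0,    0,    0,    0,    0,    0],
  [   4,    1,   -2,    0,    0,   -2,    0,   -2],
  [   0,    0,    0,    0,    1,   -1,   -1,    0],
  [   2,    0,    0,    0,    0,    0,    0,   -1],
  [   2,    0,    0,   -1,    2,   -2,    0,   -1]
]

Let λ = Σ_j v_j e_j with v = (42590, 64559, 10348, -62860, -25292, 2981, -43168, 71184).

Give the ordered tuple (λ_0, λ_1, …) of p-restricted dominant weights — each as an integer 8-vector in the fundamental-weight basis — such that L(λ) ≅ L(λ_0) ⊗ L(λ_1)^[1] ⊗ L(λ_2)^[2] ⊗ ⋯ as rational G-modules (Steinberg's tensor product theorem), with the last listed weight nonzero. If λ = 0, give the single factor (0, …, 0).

Compute c_i = Σ_j M_{ij} v_j with v = (42590, 64559, 10348, -62860, -25292, 2981, -43168, 71184):
  c_1 = (-4)·(42590) + 0·64559 + 1·10348 + (1)·(-62860) + (-3)·(-25292) + 3·2981 + (0)·(-43168) + 2·71184 = 4315
  c_2 = 2·42590 + 0·64559 + 0·10348 + (0)·(-62860) + (0)·(-25292) + 0·2981 + (-1)·(-43168) + (-1)·(71184) = 57164
  c_3 = 2·42590 + 0·64559 + (-1)·(10348) + (0)·(-62860) + (0)·(-25292) + (-1)·(2981) + (0)·(-43168) + (-1)·(71184) = 667
  c_4 = 1·42590 + 0·64559 + 0·10348 + (0)·(-62860) + (0)·(-25292) + 0·2981 + (0)·(-43168) + 0·71184 = 42590
  c_5 = 4·42590 + 1·64559 + (-2)·(10348) + (0)·(-62860) + (0)·(-25292) + (-2)·(2981) + (0)·(-43168) + (-2)·(71184) = 65893
  c_6 = 0·42590 + 0·64559 + 0·10348 + (0)·(-62860) + (1)·(-25292) + (-1)·(2981) + (-1)·(-43168) + 0·71184 = 14895
  c_7 = 2·42590 + 0·64559 + 0·10348 + (0)·(-62860) + (0)·(-25292) + 0·2981 + (0)·(-43168) + (-1)·(71184) = 13996
  c_8 = 2·42590 + 0·64559 + 0·10348 + (-1)·(-62860) + (2)·(-25292) + (-2)·(2981) + (0)·(-43168) + (-1)·(71184) = 20310
Expand coordinatewise in base 17:
  c_1 = 4315 = 14·17^0 + 15·17^1 + 14·17^2
  c_2 = 57164 = 10·17^0 + 13·17^1 + 10·17^2 + 11·17^3
  c_3 = 667 = 4·17^0 + 5·17^1 + 2·17^2
  c_4 = 42590 = 5·17^0 + 6·17^1 + 11·17^2 + 8·17^3
  c_5 = 65893 = 1·17^0 + 0·17^1 + 7·17^2 + 13·17^3
  c_6 = 14895 = 3·17^0 + 9·17^1 + 0·17^2 + 3·17^3
  c_7 = 13996 = 5·17^0 + 7·17^1 + 14·17^2 + 2·17^3
  c_8 = 20310 = 12·17^0 + 4·17^1 + 2·17^2 + 4·17^3
Factor λ_0 = (14, 10, 4, 5, 1, 3, 5, 12)
Factor λ_1 = (15, 13, 5, 6, 0, 9, 7, 4)
Factor λ_2 = (14, 10, 2, 11, 7, 0, 14, 2)
Factor λ_3 = (0, 11, 0, 8, 13, 3, 2, 4)

((14, 10, 4, 5, 1, 3, 5, 12), (15, 13, 5, 6, 0, 9, 7, 4), (14, 10, 2, 11, 7, 0, 14, 2), (0, 11, 0, 8, 13, 3, 2, 4))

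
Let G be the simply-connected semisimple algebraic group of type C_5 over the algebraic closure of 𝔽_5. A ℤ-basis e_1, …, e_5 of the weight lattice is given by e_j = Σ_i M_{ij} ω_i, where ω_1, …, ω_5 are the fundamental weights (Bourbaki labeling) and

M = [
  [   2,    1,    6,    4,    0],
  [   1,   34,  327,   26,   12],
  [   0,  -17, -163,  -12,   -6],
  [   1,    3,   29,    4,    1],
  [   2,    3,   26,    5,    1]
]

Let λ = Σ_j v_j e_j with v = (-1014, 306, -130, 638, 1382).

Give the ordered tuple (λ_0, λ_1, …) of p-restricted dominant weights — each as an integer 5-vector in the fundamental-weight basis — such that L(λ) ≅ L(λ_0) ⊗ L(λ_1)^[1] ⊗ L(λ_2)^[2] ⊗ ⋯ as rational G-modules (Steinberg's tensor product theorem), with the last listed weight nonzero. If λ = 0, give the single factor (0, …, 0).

((0, 2, 0, 3, 2), (0, 0, 3, 3, 1), (2, 2, 1, 2, 3))

ω-coordinates c = M·v, v = (-1014, 306, -130, 638, 1382):
  c_1 = 2*-1014 + 1*306 + 6*-130 + 4*638 + 0*1382 = 50
  c_2 = 1*-1014 + 34*306 + 327*-130 + 26*638 + 12*1382 = 52
  c_3 = 0*-1014 + -17*306 + -163*-130 + -12*638 + -6*1382 = 40
  c_4 = 1*-1014 + 3*306 + 29*-130 + 4*638 + 1*1382 = 68
  c_5 = 2*-1014 + 3*306 + 26*-130 + 5*638 + 1*1382 = 82
Writing each c_i in base p = 5:
  c_1 = 50 = 0·5^0 + 0·5^1 + 2·5^2
  c_2 = 52 = 2·5^0 + 0·5^1 + 2·5^2
  c_3 = 40 = 0·5^0 + 3·5^1 + 1·5^2
  c_4 = 68 = 3·5^0 + 3·5^1 + 2·5^2
  c_5 = 82 = 2·5^0 + 1·5^1 + 3·5^2
Factor λ_0 = (0, 2, 0, 3, 2)
Factor λ_1 = (0, 0, 3, 3, 1)
Factor λ_2 = (2, 2, 1, 2, 3)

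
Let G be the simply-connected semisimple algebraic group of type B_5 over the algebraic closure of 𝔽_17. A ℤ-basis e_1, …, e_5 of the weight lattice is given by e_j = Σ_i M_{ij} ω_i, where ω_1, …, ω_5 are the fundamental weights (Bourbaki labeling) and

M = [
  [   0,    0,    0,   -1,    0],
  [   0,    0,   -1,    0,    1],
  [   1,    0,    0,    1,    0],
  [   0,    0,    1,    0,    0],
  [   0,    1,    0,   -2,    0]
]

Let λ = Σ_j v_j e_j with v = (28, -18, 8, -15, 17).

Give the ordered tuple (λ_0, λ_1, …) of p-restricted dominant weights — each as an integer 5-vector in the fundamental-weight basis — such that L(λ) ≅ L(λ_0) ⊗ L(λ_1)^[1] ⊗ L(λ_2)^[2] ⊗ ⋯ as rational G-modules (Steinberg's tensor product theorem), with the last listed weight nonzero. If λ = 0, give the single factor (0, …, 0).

((15, 9, 13, 8, 12),)

Change of basis e → ω: c = M·v where v = (28, -18, 8, -15, 17):
  c_1 = (0)·(28) + (0)·(-18) + (0)·(8) + (-1)·(-15) + (0)·(17) = 15
  c_2 = (0)·(28) + (0)·(-18) + (-1)·(8) + (0)·(-15) + (1)·(17) = 9
  c_3 = (1)·(28) + (0)·(-18) + (0)·(8) + (1)·(-15) + (0)·(17) = 13
  c_4 = (0)·(28) + (0)·(-18) + (1)·(8) + (0)·(-15) + (0)·(17) = 8
  c_5 = (0)·(28) + (1)·(-18) + (0)·(8) + (-2)·(-15) + (0)·(17) = 12
Expand coordinatewise in base 17:
  c_1 = 15 = 15·17^0
  c_2 = 9 = 9·17^0
  c_3 = 13 = 13·17^0
  c_4 = 8 = 8·17^0
  c_5 = 12 = 12·17^0
λ_0 = (15, 9, 13, 8, 12)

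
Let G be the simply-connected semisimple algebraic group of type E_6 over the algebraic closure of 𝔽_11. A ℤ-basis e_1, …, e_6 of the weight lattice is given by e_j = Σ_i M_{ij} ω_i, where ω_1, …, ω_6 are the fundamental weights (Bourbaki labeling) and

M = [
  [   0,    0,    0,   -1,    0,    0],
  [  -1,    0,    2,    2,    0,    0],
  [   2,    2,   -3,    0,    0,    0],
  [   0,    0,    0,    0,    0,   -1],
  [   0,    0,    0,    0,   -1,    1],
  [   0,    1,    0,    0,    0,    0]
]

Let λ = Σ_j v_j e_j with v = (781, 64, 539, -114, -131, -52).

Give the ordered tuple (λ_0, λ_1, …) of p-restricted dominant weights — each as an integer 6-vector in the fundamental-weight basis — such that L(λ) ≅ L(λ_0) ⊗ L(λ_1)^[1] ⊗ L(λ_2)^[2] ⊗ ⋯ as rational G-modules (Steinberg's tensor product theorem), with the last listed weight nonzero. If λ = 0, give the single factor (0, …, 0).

((4, 3, 7, 8, 2, 9), (10, 6, 6, 4, 7, 5))

In the fundamental-weight basis, λ has coordinates c = M·v (v = (781, 64, 539, -114, -131, -52)):
  c_1 = 0*781 + 0*64 + 0*539 + -1*-114 + 0*-131 + 0*-52 = 114
  c_2 = -1*781 + 0*64 + 2*539 + 2*-114 + 0*-131 + 0*-52 = 69
  c_3 = 2*781 + 2*64 + -3*539 + 0*-114 + 0*-131 + 0*-52 = 73
  c_4 = 0*781 + 0*64 + 0*539 + 0*-114 + 0*-131 + -1*-52 = 52
  c_5 = 0*781 + 0*64 + 0*539 + 0*-114 + -1*-131 + 1*-52 = 79
  c_6 = 0*781 + 1*64 + 0*539 + 0*-114 + 0*-131 + 0*-52 = 64
Expand coordinatewise in base 11:
  c_1 = 114 = 4·11^0 + 10·11^1
  c_2 = 69 = 3·11^0 + 6·11^1
  c_3 = 73 = 7·11^0 + 6·11^1
  c_4 = 52 = 8·11^0 + 4·11^1
  c_5 = 79 = 2·11^0 + 7·11^1
  c_6 = 64 = 9·11^0 + 5·11^1
Factor λ_0 = (4, 3, 7, 8, 2, 9)
Factor λ_1 = (10, 6, 6, 4, 7, 5)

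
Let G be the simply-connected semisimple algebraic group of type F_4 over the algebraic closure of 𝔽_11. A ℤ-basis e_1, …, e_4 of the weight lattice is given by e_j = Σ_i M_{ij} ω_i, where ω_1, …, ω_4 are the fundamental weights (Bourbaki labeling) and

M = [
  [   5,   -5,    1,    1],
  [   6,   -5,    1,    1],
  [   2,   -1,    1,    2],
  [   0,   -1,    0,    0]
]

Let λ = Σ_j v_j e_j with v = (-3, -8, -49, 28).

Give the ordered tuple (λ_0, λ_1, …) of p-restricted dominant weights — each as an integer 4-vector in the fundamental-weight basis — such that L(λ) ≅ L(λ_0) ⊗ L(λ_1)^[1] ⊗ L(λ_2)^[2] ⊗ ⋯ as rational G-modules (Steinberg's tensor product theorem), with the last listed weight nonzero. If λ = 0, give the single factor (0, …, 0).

((4, 1, 9, 8),)

Compute c_i = Σ_j M_{ij} v_j with v = (-3, -8, -49, 28):
  c_1 = (5)·(-3) + (-5)·(-8) + (1)·(-49) + 1·28 = 4
  c_2 = (6)·(-3) + (-5)·(-8) + (1)·(-49) + 1·28 = 1
  c_3 = (2)·(-3) + (-1)·(-8) + (1)·(-49) + 2·28 = 9
  c_4 = (0)·(-3) + (-1)·(-8) + (0)·(-49) + 0·28 = 8
Writing each c_i in base p = 11:
  c_1 = 4 = 4·11^0
  c_2 = 1 = 1·11^0
  c_3 = 9 = 9·11^0
  c_4 = 8 = 8·11^0
Factor λ_0 = (4, 1, 9, 8)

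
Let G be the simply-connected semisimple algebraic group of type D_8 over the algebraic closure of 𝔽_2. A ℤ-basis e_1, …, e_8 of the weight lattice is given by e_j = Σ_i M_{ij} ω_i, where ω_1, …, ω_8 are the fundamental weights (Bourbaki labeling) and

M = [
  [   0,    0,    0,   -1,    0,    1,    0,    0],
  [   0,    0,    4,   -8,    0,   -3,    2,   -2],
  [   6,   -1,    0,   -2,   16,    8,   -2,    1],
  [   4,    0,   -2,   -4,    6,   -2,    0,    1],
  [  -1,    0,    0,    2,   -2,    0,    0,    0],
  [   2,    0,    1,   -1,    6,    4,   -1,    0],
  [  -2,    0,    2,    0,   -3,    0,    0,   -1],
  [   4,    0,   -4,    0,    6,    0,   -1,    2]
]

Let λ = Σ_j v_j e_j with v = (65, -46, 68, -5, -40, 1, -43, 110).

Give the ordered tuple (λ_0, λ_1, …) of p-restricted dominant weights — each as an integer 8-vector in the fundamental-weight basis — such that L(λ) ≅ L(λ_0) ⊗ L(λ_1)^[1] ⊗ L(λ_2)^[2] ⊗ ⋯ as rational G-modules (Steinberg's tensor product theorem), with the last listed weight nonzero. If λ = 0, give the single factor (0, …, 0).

((0, 1, 0, 0, 1, 0, 0, 1), (1, 1, 1, 0, 0, 1, 0, 1), (1, 0, 0, 1, 1, 0, 0, 0), (0, 0, 1, 1, 0, 1, 0, 1), (0, 0, 0, 0, 0, 0, 1, 0))

ω-coordinates c = M·v, v = (65, -46, 68, -5, -40, 1, -43, 110):
  c_1 = (0)·(65) + (0)·(-46) + (0)·(68) + (-1)·(-5) + (0)·(-40) + (1)·(1) + (0)·(-43) + (0)·(110) = 6
  c_2 = (0)·(65) + (0)·(-46) + (4)·(68) + (-8)·(-5) + (0)·(-40) + (-3)·(1) + (2)·(-43) + (-2)·(110) = 3
  c_3 = (6)·(65) + (-1)·(-46) + (0)·(68) + (-2)·(-5) + (16)·(-40) + (8)·(1) + (-2)·(-43) + (1)·(110) = 10
  c_4 = (4)·(65) + (0)·(-46) + (-2)·(68) + (-4)·(-5) + (6)·(-40) + (-2)·(1) + (0)·(-43) + (1)·(110) = 12
  c_5 = (-1)·(65) + (0)·(-46) + (0)·(68) + (2)·(-5) + (-2)·(-40) + (0)·(1) + (0)·(-43) + (0)·(110) = 5
  c_6 = (2)·(65) + (0)·(-46) + (1)·(68) + (-1)·(-5) + (6)·(-40) + (4)·(1) + (-1)·(-43) + (0)·(110) = 10
  c_7 = (-2)·(65) + (0)·(-46) + (2)·(68) + (0)·(-5) + (-3)·(-40) + (0)·(1) + (0)·(-43) + (-1)·(110) = 16
  c_8 = (4)·(65) + (0)·(-46) + (-4)·(68) + (0)·(-5) + (6)·(-40) + (0)·(1) + (-1)·(-43) + (2)·(110) = 11
Base-2 expansion of each c_i:
  c_1 = 6 = 0·2^0 + 1·2^1 + 1·2^2
  c_2 = 3 = 1·2^0 + 1·2^1
  c_3 = 10 = 0·2^0 + 1·2^1 + 0·2^2 + 1·2^3
  c_4 = 12 = 0·2^0 + 0·2^1 + 1·2^2 + 1·2^3
  c_5 = 5 = 1·2^0 + 0·2^1 + 1·2^2
  c_6 = 10 = 0·2^0 + 1·2^1 + 0·2^2 + 1·2^3
  c_7 = 16 = 0·2^0 + 0·2^1 + 0·2^2 + 0·2^3 + 1·2^4
  c_8 = 11 = 1·2^0 + 1·2^1 + 0·2^2 + 1·2^3
Factor λ_0 = (0, 1, 0, 0, 1, 0, 0, 1)
Factor λ_1 = (1, 1, 1, 0, 0, 1, 0, 1)
Factor λ_2 = (1, 0, 0, 1, 1, 0, 0, 0)
Factor λ_3 = (0, 0, 1, 1, 0, 1, 0, 1)
Factor λ_4 = (0, 0, 0, 0, 0, 0, 1, 0)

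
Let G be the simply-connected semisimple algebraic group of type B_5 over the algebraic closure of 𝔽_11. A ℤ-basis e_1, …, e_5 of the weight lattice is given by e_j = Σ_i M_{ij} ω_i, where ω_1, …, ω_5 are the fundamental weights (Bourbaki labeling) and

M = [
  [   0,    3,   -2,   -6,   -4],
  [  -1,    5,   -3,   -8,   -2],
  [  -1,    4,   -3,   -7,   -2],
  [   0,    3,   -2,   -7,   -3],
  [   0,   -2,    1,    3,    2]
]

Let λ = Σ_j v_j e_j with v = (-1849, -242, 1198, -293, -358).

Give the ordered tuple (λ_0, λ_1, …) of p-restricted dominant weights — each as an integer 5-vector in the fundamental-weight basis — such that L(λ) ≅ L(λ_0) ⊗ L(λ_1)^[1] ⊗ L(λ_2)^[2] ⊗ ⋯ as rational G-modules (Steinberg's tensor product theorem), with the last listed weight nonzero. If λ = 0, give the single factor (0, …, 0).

((2, 6, 10, 3, 10), (6, 9, 4, 0, 7))

Converting to the ω-basis (c_i = row i of M dotted with v = (-1849, -242, 1198, -293, -358)):
  c_1 = 0*-1849 + 3*-242 + -2*1198 + -6*-293 + -4*-358 = 68
  c_2 = -1*-1849 + 5*-242 + -3*1198 + -8*-293 + -2*-358 = 105
  c_3 = -1*-1849 + 4*-242 + -3*1198 + -7*-293 + -2*-358 = 54
  c_4 = 0*-1849 + 3*-242 + -2*1198 + -7*-293 + -3*-358 = 3
  c_5 = 0*-1849 + -2*-242 + 1*1198 + 3*-293 + 2*-358 = 87
Expand coordinatewise in base 11:
  c_1 = 68 = 2·11^0 + 6·11^1
  c_2 = 105 = 6·11^0 + 9·11^1
  c_3 = 54 = 10·11^0 + 4·11^1
  c_4 = 3 = 3·11^0
  c_5 = 87 = 10·11^0 + 7·11^1
p-restricted factor λ_0 = (2, 6, 10, 3, 10)
p-restricted factor λ_1 = (6, 9, 4, 0, 7)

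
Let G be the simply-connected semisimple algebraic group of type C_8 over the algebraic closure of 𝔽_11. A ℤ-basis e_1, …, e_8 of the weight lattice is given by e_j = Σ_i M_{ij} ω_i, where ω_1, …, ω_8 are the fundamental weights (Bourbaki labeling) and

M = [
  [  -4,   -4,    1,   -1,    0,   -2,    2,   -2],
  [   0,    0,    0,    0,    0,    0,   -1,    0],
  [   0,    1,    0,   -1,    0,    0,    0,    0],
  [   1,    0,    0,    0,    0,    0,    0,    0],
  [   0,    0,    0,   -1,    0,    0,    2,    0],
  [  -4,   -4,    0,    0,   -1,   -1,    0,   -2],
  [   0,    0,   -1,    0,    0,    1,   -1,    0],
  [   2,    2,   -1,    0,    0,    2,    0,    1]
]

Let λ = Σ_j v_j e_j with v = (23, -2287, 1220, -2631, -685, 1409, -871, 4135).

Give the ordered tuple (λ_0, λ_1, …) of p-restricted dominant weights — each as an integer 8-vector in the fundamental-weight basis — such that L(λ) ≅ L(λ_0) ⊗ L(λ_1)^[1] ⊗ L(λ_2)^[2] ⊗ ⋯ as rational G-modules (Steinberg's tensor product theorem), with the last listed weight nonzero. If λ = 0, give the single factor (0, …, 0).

Compute c_i = Σ_j M_{ij} v_j with v = (23, -2287, 1220, -2631, -685, 1409, -871, 4135):
  c_1 = (-4)·(23) + (-4)·(-2287) + (1)·(1220) + (-1)·(-2631) + (0)·(-685) + (-2)·(1409) + (2)·(-871) + (-2)·(4135) = 77
  c_2 = (0)·(23) + (0)·(-2287) + (0)·(1220) + (0)·(-2631) + (0)·(-685) + (0)·(1409) + (-1)·(-871) + (0)·(4135) = 871
  c_3 = (0)·(23) + (1)·(-2287) + (0)·(1220) + (-1)·(-2631) + (0)·(-685) + (0)·(1409) + (0)·(-871) + (0)·(4135) = 344
  c_4 = (1)·(23) + (0)·(-2287) + (0)·(1220) + (0)·(-2631) + (0)·(-685) + (0)·(1409) + (0)·(-871) + (0)·(4135) = 23
  c_5 = (0)·(23) + (0)·(-2287) + (0)·(1220) + (-1)·(-2631) + (0)·(-685) + (0)·(1409) + (2)·(-871) + (0)·(4135) = 889
  c_6 = (-4)·(23) + (-4)·(-2287) + (0)·(1220) + (0)·(-2631) + (-1)·(-685) + (-1)·(1409) + (0)·(-871) + (-2)·(4135) = 62
  c_7 = (0)·(23) + (0)·(-2287) + (-1)·(1220) + (0)·(-2631) + (0)·(-685) + (1)·(1409) + (-1)·(-871) + (0)·(4135) = 1060
  c_8 = (2)·(23) + (2)·(-2287) + (-1)·(1220) + (0)·(-2631) + (0)·(-685) + (2)·(1409) + (0)·(-871) + (1)·(4135) = 1205
Writing each c_i in base p = 11:
  c_1 = 77 = 0·11^0 + 7·11^1
  c_2 = 871 = 2·11^0 + 2·11^1 + 7·11^2
  c_3 = 344 = 3·11^0 + 9·11^1 + 2·11^2
  c_4 = 23 = 1·11^0 + 2·11^1
  c_5 = 889 = 9·11^0 + 3·11^1 + 7·11^2
  c_6 = 62 = 7·11^0 + 5·11^1
  c_7 = 1060 = 4·11^0 + 8·11^1 + 8·11^2
  c_8 = 1205 = 6·11^0 + 10·11^1 + 9·11^2
λ_0 = (0, 2, 3, 1, 9, 7, 4, 6)
λ_1 = (7, 2, 9, 2, 3, 5, 8, 10)
λ_2 = (0, 7, 2, 0, 7, 0, 8, 9)

((0, 2, 3, 1, 9, 7, 4, 6), (7, 2, 9, 2, 3, 5, 8, 10), (0, 7, 2, 0, 7, 0, 8, 9))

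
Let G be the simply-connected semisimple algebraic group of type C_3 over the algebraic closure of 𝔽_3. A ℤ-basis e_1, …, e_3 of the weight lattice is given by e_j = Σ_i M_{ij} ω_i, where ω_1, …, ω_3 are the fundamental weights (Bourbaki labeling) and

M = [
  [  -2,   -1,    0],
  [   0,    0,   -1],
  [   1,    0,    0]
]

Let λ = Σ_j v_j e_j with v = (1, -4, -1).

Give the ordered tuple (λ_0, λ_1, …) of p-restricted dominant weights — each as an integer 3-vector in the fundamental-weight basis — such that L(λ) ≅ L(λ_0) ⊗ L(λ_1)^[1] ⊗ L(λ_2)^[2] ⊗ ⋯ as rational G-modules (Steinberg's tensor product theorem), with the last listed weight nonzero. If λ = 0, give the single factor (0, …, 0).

ω-coordinates c = M·v, v = (1, -4, -1):
  c_1 = (-2)·(1) + (-1)·(-4) + (0)·(-1) = 2
  c_2 = (0)·(1) + (0)·(-4) + (-1)·(-1) = 1
  c_3 = (1)·(1) + (0)·(-4) + (0)·(-1) = 1
Base-3 expansion of each c_i:
  c_1 = 2 = 2·3^0
  c_2 = 1 = 1·3^0
  c_3 = 1 = 1·3^0
Factor λ_0 = (2, 1, 1)

((2, 1, 1),)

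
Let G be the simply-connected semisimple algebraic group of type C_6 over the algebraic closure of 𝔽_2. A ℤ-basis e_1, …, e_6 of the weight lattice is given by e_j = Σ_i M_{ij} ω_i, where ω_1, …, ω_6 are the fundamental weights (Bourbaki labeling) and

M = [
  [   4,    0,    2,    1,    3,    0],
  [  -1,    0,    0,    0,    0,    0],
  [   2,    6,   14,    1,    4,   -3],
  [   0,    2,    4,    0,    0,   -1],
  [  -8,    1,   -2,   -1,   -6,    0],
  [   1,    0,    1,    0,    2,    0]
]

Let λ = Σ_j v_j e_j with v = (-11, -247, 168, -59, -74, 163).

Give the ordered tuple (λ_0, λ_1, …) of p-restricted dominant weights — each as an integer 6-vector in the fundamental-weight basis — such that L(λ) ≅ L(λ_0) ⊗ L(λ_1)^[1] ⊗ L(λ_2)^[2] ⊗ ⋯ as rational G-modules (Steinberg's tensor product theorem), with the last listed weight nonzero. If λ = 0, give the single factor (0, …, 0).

((1, 1, 0, 1, 0, 1), (1, 1, 0, 1, 0, 0), (0, 0, 1, 1, 0, 0), (1, 1, 0, 1, 1, 1))

In the fundamental-weight basis, λ has coordinates c = M·v (v = (-11, -247, 168, -59, -74, 163)):
  c_1 = 4*-11 + 0*-247 + 2*168 + 1*-59 + 3*-74 + 0*163 = 11
  c_2 = -1*-11 + 0*-247 + 0*168 + 0*-59 + 0*-74 + 0*163 = 11
  c_3 = 2*-11 + 6*-247 + 14*168 + 1*-59 + 4*-74 + -3*163 = 4
  c_4 = 0*-11 + 2*-247 + 4*168 + 0*-59 + 0*-74 + -1*163 = 15
  c_5 = -8*-11 + 1*-247 + -2*168 + -1*-59 + -6*-74 + 0*163 = 8
  c_6 = 1*-11 + 0*-247 + 1*168 + 0*-59 + 2*-74 + 0*163 = 9
Writing each c_i in base p = 2:
  c_1 = 11 = 1·2^0 + 1·2^1 + 0·2^2 + 1·2^3
  c_2 = 11 = 1·2^0 + 1·2^1 + 0·2^2 + 1·2^3
  c_3 = 4 = 0·2^0 + 0·2^1 + 1·2^2
  c_4 = 15 = 1·2^0 + 1·2^1 + 1·2^2 + 1·2^3
  c_5 = 8 = 0·2^0 + 0·2^1 + 0·2^2 + 1·2^3
  c_6 = 9 = 1·2^0 + 0·2^1 + 0·2^2 + 1·2^3
p-restricted factor λ_0 = (1, 1, 0, 1, 0, 1)
p-restricted factor λ_1 = (1, 1, 0, 1, 0, 0)
p-restricted factor λ_2 = (0, 0, 1, 1, 0, 0)
p-restricted factor λ_3 = (1, 1, 0, 1, 1, 1)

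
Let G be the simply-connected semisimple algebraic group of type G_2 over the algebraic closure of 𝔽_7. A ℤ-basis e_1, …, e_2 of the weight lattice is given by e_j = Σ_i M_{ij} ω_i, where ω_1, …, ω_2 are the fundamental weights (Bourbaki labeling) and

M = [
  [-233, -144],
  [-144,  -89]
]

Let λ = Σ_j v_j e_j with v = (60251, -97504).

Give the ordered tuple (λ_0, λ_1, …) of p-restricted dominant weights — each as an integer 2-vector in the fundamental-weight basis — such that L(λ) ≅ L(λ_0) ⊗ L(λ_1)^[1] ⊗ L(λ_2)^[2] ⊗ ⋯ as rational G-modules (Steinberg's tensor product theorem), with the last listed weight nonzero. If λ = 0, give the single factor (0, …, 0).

((0, 4), (5, 6), (0, 6), (6, 4))

Change of basis e → ω: c = M·v where v = (60251, -97504):
  c_1 = -233*60251 + -144*-97504 = 2093
  c_2 = -144*60251 + -89*-97504 = 1712
Base-7 expansion of each c_i:
  c_1 = 2093 = 0·7^0 + 5·7^1 + 0·7^2 + 6·7^3
  c_2 = 1712 = 4·7^0 + 6·7^1 + 6·7^2 + 4·7^3
Factor λ_0 = (0, 4)
Factor λ_1 = (5, 6)
Factor λ_2 = (0, 6)
Factor λ_3 = (6, 4)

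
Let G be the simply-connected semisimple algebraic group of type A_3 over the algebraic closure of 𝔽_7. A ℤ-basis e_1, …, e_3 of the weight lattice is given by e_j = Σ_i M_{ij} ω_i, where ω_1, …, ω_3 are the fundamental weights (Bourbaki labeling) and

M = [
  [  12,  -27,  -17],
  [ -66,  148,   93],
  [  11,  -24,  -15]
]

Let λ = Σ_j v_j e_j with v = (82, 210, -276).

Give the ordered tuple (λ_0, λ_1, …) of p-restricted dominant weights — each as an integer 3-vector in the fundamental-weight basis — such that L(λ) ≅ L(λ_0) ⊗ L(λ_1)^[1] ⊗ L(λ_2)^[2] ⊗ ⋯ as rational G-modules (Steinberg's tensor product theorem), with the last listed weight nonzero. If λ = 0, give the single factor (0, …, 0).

((6, 0, 2),)

Compute c_i = Σ_j M_{ij} v_j with v = (82, 210, -276):
  c_1 = 12*82 + -27*210 + -17*-276 = 6
  c_2 = -66*82 + 148*210 + 93*-276 = 0
  c_3 = 11*82 + -24*210 + -15*-276 = 2
Writing each c_i in base p = 7:
  c_1 = 6 = 6·7^0
  c_2 = 0
  c_3 = 2 = 2·7^0
λ_0 = (6, 0, 2)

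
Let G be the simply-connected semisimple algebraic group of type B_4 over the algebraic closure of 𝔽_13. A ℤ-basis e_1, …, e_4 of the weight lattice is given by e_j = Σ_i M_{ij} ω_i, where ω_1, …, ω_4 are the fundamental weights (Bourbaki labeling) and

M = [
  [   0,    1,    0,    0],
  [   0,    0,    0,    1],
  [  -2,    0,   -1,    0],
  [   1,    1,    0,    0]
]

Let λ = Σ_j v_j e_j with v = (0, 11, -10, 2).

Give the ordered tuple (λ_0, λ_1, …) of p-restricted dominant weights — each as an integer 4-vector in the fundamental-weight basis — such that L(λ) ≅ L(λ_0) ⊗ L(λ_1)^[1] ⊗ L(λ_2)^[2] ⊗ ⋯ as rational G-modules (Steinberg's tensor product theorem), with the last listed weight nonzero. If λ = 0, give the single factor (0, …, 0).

((11, 2, 10, 11),)

Change of basis e → ω: c = M·v where v = (0, 11, -10, 2):
  c_1 = 0·0 + 1·11 + (0)·(-10) + 0·2 = 11
  c_2 = 0·0 + 0·11 + (0)·(-10) + 1·2 = 2
  c_3 = (-2)·(0) + 0·11 + (-1)·(-10) + 0·2 = 10
  c_4 = 1·0 + 1·11 + (0)·(-10) + 0·2 = 11
p = 13; digits c_i = Σ_j d_{ij}·13^j, 0 ≤ d_{ij} < 13:
  c_1 = 11 = 11·13^0
  c_2 = 2 = 2·13^0
  c_3 = 10 = 10·13^0
  c_4 = 11 = 11·13^0
p-restricted factor λ_0 = (11, 2, 10, 11)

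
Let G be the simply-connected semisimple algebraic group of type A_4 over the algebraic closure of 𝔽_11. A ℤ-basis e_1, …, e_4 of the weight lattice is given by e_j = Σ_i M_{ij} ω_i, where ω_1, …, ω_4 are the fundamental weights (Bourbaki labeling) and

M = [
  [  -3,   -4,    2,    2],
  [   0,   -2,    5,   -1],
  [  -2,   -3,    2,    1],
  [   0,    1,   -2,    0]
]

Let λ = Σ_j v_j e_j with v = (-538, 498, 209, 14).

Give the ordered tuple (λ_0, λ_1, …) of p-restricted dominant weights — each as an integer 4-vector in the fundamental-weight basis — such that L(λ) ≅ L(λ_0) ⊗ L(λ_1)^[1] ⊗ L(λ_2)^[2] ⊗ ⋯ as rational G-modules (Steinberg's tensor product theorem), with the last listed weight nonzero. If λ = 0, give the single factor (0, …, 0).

Change of basis e → ω: c = M·v where v = (-538, 498, 209, 14):
  c_1 = (-3)·(-538) + (-4)·(498) + 2·209 + 2·14 = 68
  c_2 = (0)·(-538) + (-2)·(498) + 5·209 + (-1)·(14) = 35
  c_3 = (-2)·(-538) + (-3)·(498) + 2·209 + 1·14 = 14
  c_4 = (0)·(-538) + 1·498 + (-2)·(209) + 0·14 = 80
Base-11 expansion of each c_i:
  c_1 = 68 = 2·11^0 + 6·11^1
  c_2 = 35 = 2·11^0 + 3·11^1
  c_3 = 14 = 3·11^0 + 1·11^1
  c_4 = 80 = 3·11^0 + 7·11^1
λ_0 = (2, 2, 3, 3)
λ_1 = (6, 3, 1, 7)

((2, 2, 3, 3), (6, 3, 1, 7))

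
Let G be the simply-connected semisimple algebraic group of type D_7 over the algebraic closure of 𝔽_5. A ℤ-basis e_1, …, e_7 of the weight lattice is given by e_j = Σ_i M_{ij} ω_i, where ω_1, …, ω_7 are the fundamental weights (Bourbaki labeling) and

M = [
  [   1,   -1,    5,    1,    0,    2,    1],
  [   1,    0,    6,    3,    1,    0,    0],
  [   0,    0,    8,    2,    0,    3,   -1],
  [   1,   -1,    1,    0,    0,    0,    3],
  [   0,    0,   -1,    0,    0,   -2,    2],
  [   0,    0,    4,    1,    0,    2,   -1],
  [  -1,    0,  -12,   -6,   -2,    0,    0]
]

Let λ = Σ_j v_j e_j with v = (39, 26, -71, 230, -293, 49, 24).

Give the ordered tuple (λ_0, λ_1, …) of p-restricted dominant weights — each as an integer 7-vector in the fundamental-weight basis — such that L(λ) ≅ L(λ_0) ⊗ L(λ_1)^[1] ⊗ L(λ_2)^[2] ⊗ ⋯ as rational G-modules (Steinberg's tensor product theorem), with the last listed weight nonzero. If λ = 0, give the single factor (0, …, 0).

Converting to the ω-basis (c_i = row i of M dotted with v = (39, 26, -71, 230, -293, 49, 24)):
  c_1 = 1*39 + -1*26 + 5*-71 + 1*230 + 0*-293 + 2*49 + 1*24 = 10
  c_2 = 1*39 + 0*26 + 6*-71 + 3*230 + 1*-293 + 0*49 + 0*24 = 10
  c_3 = 0*39 + 0*26 + 8*-71 + 2*230 + 0*-293 + 3*49 + -1*24 = 15
  c_4 = 1*39 + -1*26 + 1*-71 + 0*230 + 0*-293 + 0*49 + 3*24 = 14
  c_5 = 0*39 + 0*26 + -1*-71 + 0*230 + 0*-293 + -2*49 + 2*24 = 21
  c_6 = 0*39 + 0*26 + 4*-71 + 1*230 + 0*-293 + 2*49 + -1*24 = 20
  c_7 = -1*39 + 0*26 + -12*-71 + -6*230 + -2*-293 + 0*49 + 0*24 = 19
Expand coordinatewise in base 5:
  c_1 = 10 = 0·5^0 + 2·5^1
  c_2 = 10 = 0·5^0 + 2·5^1
  c_3 = 15 = 0·5^0 + 3·5^1
  c_4 = 14 = 4·5^0 + 2·5^1
  c_5 = 21 = 1·5^0 + 4·5^1
  c_6 = 20 = 0·5^0 + 4·5^1
  c_7 = 19 = 4·5^0 + 3·5^1
λ_0 = (0, 0, 0, 4, 1, 0, 4)
λ_1 = (2, 2, 3, 2, 4, 4, 3)

((0, 0, 0, 4, 1, 0, 4), (2, 2, 3, 2, 4, 4, 3))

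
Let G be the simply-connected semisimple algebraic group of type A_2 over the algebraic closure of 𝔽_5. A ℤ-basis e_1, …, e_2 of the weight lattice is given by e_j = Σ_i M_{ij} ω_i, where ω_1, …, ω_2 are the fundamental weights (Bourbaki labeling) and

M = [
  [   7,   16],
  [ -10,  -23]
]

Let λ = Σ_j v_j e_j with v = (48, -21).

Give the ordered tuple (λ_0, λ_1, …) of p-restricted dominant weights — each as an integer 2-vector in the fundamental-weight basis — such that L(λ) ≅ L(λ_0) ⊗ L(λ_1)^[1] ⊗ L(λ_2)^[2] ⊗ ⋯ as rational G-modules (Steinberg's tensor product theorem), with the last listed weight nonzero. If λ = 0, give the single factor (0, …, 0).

((0, 3),)

Compute c_i = Σ_j M_{ij} v_j with v = (48, -21):
  c_1 = (7)·(48) + (16)·(-21) = 0
  c_2 = (-10)·(48) + (-23)·(-21) = 3
p = 5; digits c_i = Σ_j d_{ij}·5^j, 0 ≤ d_{ij} < 5:
  c_1 = 0
  c_2 = 3 = 3·5^0
p-restricted factor λ_0 = (0, 3)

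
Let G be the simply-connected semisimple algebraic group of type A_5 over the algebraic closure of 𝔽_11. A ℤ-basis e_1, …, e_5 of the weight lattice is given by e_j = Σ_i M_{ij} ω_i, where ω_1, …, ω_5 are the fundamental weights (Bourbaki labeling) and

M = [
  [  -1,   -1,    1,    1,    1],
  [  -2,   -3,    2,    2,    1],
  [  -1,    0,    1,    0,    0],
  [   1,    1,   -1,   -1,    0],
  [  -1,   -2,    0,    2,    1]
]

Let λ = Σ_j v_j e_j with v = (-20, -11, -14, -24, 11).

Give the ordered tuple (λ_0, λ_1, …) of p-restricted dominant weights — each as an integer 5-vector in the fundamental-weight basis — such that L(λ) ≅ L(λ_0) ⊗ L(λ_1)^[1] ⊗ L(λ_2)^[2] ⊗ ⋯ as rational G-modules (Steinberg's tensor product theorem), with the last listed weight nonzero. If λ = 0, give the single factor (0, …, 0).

ω-coordinates c = M·v, v = (-20, -11, -14, -24, 11):
  c_1 = (-1)·(-20) + (-1)·(-11) + (1)·(-14) + (1)·(-24) + (1)·(11) = 4
  c_2 = (-2)·(-20) + (-3)·(-11) + (2)·(-14) + (2)·(-24) + (1)·(11) = 8
  c_3 = (-1)·(-20) + (0)·(-11) + (1)·(-14) + (0)·(-24) + (0)·(11) = 6
  c_4 = (1)·(-20) + (1)·(-11) + (-1)·(-14) + (-1)·(-24) + (0)·(11) = 7
  c_5 = (-1)·(-20) + (-2)·(-11) + (0)·(-14) + (2)·(-24) + (1)·(11) = 5
Base-11 expansion of each c_i:
  c_1 = 4 = 4·11^0
  c_2 = 8 = 8·11^0
  c_3 = 6 = 6·11^0
  c_4 = 7 = 7·11^0
  c_5 = 5 = 5·11^0
λ_0 = (4, 8, 6, 7, 5)

((4, 8, 6, 7, 5),)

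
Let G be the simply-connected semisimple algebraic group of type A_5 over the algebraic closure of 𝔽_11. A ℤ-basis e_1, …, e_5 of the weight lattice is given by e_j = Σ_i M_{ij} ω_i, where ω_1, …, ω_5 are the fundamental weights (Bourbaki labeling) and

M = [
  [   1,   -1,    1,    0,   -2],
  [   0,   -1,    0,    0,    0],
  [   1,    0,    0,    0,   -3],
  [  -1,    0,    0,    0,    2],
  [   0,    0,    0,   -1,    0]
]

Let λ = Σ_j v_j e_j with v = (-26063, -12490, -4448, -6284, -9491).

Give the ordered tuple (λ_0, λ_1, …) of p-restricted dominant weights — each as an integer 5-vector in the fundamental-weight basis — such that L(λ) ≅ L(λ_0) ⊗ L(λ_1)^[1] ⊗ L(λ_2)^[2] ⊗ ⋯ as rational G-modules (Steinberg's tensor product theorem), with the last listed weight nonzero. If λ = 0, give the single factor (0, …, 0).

In the fundamental-weight basis, λ has coordinates c = M·v (v = (-26063, -12490, -4448, -6284, -9491)):
  c_1 = (1)·(-26063) + (-1)·(-12490) + (1)·(-4448) + (0)·(-6284) + (-2)·(-9491) = 961
  c_2 = (0)·(-26063) + (-1)·(-12490) + (0)·(-4448) + (0)·(-6284) + (0)·(-9491) = 12490
  c_3 = (1)·(-26063) + (0)·(-12490) + (0)·(-4448) + (0)·(-6284) + (-3)·(-9491) = 2410
  c_4 = (-1)·(-26063) + (0)·(-12490) + (0)·(-4448) + (0)·(-6284) + (2)·(-9491) = 7081
  c_5 = (0)·(-26063) + (0)·(-12490) + (0)·(-4448) + (-1)·(-6284) + (0)·(-9491) = 6284
Base-11 expansion of each c_i:
  c_1 = 961 = 4·11^0 + 10·11^1 + 7·11^2
  c_2 = 12490 = 5·11^0 + 2·11^1 + 4·11^2 + 9·11^3
  c_3 = 2410 = 1·11^0 + 10·11^1 + 8·11^2 + 1·11^3
  c_4 = 7081 = 8·11^0 + 5·11^1 + 3·11^2 + 5·11^3
  c_5 = 6284 = 3·11^0 + 10·11^1 + 7·11^2 + 4·11^3
Factor λ_0 = (4, 5, 1, 8, 3)
Factor λ_1 = (10, 2, 10, 5, 10)
Factor λ_2 = (7, 4, 8, 3, 7)
Factor λ_3 = (0, 9, 1, 5, 4)

((4, 5, 1, 8, 3), (10, 2, 10, 5, 10), (7, 4, 8, 3, 7), (0, 9, 1, 5, 4))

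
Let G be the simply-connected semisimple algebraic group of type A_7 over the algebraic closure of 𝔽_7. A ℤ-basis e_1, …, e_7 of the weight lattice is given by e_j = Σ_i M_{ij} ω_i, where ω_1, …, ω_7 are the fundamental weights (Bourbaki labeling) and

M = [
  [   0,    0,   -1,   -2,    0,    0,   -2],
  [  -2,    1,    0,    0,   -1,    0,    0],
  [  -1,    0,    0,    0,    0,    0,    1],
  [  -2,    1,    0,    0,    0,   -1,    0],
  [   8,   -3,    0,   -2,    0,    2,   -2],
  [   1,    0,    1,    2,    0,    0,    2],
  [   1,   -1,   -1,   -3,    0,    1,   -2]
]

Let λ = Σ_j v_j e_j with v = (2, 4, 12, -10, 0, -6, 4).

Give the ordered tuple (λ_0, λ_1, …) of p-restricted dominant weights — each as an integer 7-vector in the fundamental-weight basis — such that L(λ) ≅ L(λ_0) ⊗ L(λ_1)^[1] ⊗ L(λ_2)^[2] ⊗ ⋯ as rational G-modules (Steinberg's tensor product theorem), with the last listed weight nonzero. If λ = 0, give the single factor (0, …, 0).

Change of basis e → ω: c = M·v where v = (2, 4, 12, -10, 0, -6, 4):
  c_1 = (0)·(2) + (0)·(4) + (-1)·(12) + (-2)·(-10) + (0)·(0) + (0)·(-6) + (-2)·(4) = 0
  c_2 = (-2)·(2) + (1)·(4) + (0)·(12) + (0)·(-10) + (-1)·(0) + (0)·(-6) + (0)·(4) = 0
  c_3 = (-1)·(2) + (0)·(4) + (0)·(12) + (0)·(-10) + (0)·(0) + (0)·(-6) + (1)·(4) = 2
  c_4 = (-2)·(2) + (1)·(4) + (0)·(12) + (0)·(-10) + (0)·(0) + (-1)·(-6) + (0)·(4) = 6
  c_5 = (8)·(2) + (-3)·(4) + (0)·(12) + (-2)·(-10) + (0)·(0) + (2)·(-6) + (-2)·(4) = 4
  c_6 = (1)·(2) + (0)·(4) + (1)·(12) + (2)·(-10) + (0)·(0) + (0)·(-6) + (2)·(4) = 2
  c_7 = (1)·(2) + (-1)·(4) + (-1)·(12) + (-3)·(-10) + (0)·(0) + (1)·(-6) + (-2)·(4) = 2
Writing each c_i in base p = 7:
  c_1 = 0
  c_2 = 0
  c_3 = 2 = 2·7^0
  c_4 = 6 = 6·7^0
  c_5 = 4 = 4·7^0
  c_6 = 2 = 2·7^0
  c_7 = 2 = 2·7^0
Factor λ_0 = (0, 0, 2, 6, 4, 2, 2)

((0, 0, 2, 6, 4, 2, 2),)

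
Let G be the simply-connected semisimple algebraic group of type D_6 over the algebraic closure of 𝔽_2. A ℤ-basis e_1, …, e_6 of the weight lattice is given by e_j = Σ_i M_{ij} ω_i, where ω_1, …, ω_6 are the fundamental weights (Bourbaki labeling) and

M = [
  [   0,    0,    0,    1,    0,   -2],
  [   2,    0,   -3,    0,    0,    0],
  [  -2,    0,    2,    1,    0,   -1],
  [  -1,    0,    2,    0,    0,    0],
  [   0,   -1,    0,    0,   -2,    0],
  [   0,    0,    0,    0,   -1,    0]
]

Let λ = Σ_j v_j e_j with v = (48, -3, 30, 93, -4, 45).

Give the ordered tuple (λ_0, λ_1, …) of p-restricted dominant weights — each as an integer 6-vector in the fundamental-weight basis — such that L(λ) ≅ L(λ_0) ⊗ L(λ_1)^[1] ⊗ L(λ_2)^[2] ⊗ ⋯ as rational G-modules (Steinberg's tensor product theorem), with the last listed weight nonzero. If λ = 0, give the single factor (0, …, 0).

((1, 0, 0, 0, 1, 0), (1, 1, 0, 0, 1, 0), (0, 1, 1, 1, 0, 1), (0, 0, 1, 1, 1, 0))

Compute c_i = Σ_j M_{ij} v_j with v = (48, -3, 30, 93, -4, 45):
  c_1 = (0)·(48) + (0)·(-3) + (0)·(30) + (1)·(93) + (0)·(-4) + (-2)·(45) = 3
  c_2 = (2)·(48) + (0)·(-3) + (-3)·(30) + (0)·(93) + (0)·(-4) + (0)·(45) = 6
  c_3 = (-2)·(48) + (0)·(-3) + (2)·(30) + (1)·(93) + (0)·(-4) + (-1)·(45) = 12
  c_4 = (-1)·(48) + (0)·(-3) + (2)·(30) + (0)·(93) + (0)·(-4) + (0)·(45) = 12
  c_5 = (0)·(48) + (-1)·(-3) + (0)·(30) + (0)·(93) + (-2)·(-4) + (0)·(45) = 11
  c_6 = (0)·(48) + (0)·(-3) + (0)·(30) + (0)·(93) + (-1)·(-4) + (0)·(45) = 4
p = 2; digits c_i = Σ_j d_{ij}·2^j, 0 ≤ d_{ij} < 2:
  c_1 = 3 = 1·2^0 + 1·2^1
  c_2 = 6 = 0·2^0 + 1·2^1 + 1·2^2
  c_3 = 12 = 0·2^0 + 0·2^1 + 1·2^2 + 1·2^3
  c_4 = 12 = 0·2^0 + 0·2^1 + 1·2^2 + 1·2^3
  c_5 = 11 = 1·2^0 + 1·2^1 + 0·2^2 + 1·2^3
  c_6 = 4 = 0·2^0 + 0·2^1 + 1·2^2
λ_0 = (1, 0, 0, 0, 1, 0)
λ_1 = (1, 1, 0, 0, 1, 0)
λ_2 = (0, 1, 1, 1, 0, 1)
λ_3 = (0, 0, 1, 1, 1, 0)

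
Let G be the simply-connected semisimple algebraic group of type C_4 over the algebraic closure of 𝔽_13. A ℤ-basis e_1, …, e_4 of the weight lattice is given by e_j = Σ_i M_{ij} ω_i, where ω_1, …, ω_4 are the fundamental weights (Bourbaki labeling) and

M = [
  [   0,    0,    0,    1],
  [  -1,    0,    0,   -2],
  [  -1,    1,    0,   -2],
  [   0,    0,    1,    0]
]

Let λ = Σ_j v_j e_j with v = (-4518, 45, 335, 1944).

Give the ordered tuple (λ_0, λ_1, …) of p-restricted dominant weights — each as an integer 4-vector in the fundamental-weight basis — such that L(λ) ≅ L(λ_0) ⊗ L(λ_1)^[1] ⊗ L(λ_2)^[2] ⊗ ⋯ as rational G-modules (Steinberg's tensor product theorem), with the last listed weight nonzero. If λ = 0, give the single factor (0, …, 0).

((7, 6, 12, 10), (6, 9, 12, 12), (11, 3, 3, 1))

Converting to the ω-basis (c_i = row i of M dotted with v = (-4518, 45, 335, 1944)):
  c_1 = 0*-4518 + 0*45 + 0*335 + 1*1944 = 1944
  c_2 = -1*-4518 + 0*45 + 0*335 + -2*1944 = 630
  c_3 = -1*-4518 + 1*45 + 0*335 + -2*1944 = 675
  c_4 = 0*-4518 + 0*45 + 1*335 + 0*1944 = 335
Writing each c_i in base p = 13:
  c_1 = 1944 = 7·13^0 + 6·13^1 + 11·13^2
  c_2 = 630 = 6·13^0 + 9·13^1 + 3·13^2
  c_3 = 675 = 12·13^0 + 12·13^1 + 3·13^2
  c_4 = 335 = 10·13^0 + 12·13^1 + 1·13^2
λ_0 = (7, 6, 12, 10)
λ_1 = (6, 9, 12, 12)
λ_2 = (11, 3, 3, 1)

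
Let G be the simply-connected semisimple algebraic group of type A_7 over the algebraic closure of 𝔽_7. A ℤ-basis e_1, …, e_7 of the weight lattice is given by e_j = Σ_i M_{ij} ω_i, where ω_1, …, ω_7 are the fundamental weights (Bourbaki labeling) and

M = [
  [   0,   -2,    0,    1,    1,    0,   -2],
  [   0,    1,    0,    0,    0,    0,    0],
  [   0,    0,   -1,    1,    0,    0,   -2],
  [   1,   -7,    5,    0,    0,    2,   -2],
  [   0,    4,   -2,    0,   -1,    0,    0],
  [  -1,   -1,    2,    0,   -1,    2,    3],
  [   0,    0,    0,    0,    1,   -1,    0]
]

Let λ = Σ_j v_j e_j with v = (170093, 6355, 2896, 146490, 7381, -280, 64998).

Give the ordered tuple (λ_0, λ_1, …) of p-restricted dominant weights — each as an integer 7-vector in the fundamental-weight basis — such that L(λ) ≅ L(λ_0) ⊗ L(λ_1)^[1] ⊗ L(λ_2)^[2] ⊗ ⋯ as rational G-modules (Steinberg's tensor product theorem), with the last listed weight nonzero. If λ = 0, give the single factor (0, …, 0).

Change of basis e → ω: c = M·v where v = (170093, 6355, 2896, 146490, 7381, -280, 64998):
  c_1 = 0*170093 + -2*6355 + 0*2896 + 1*146490 + 1*7381 + 0*-280 + -2*64998 = 11165
  c_2 = 0*170093 + 1*6355 + 0*2896 + 0*146490 + 0*7381 + 0*-280 + 0*64998 = 6355
  c_3 = 0*170093 + 0*6355 + -1*2896 + 1*146490 + 0*7381 + 0*-280 + -2*64998 = 13598
  c_4 = 1*170093 + -7*6355 + 5*2896 + 0*146490 + 0*7381 + 2*-280 + -2*64998 = 9532
  c_5 = 0*170093 + 4*6355 + -2*2896 + 0*146490 + -1*7381 + 0*-280 + 0*64998 = 12247
  c_6 = -1*170093 + -1*6355 + 2*2896 + 0*146490 + -1*7381 + 2*-280 + 3*64998 = 16397
  c_7 = 0*170093 + 0*6355 + 0*2896 + 0*146490 + 1*7381 + -1*-280 + 0*64998 = 7661
Base-7 expansion of each c_i:
  c_1 = 11165 = 0·7^0 + 6·7^1 + 3·7^2 + 4·7^3 + 4·7^4
  c_2 = 6355 = 6·7^0 + 4·7^1 + 3·7^2 + 4·7^3 + 2·7^4
  c_3 = 13598 = 4·7^0 + 3·7^1 + 4·7^2 + 4·7^3 + 5·7^4
  c_4 = 9532 = 5·7^0 + 3·7^1 + 5·7^2 + 6·7^3 + 3·7^4
  c_5 = 12247 = 4·7^0 + 6·7^1 + 4·7^2 + 0·7^3 + 5·7^4
  c_6 = 16397 = 3·7^0 + 4·7^1 + 5·7^2 + 5·7^3 + 6·7^4
  c_7 = 7661 = 3·7^0 + 2·7^1 + 2·7^2 + 1·7^3 + 3·7^4
λ_0 = (0, 6, 4, 5, 4, 3, 3)
λ_1 = (6, 4, 3, 3, 6, 4, 2)
λ_2 = (3, 3, 4, 5, 4, 5, 2)
λ_3 = (4, 4, 4, 6, 0, 5, 1)
λ_4 = (4, 2, 5, 3, 5, 6, 3)

((0, 6, 4, 5, 4, 3, 3), (6, 4, 3, 3, 6, 4, 2), (3, 3, 4, 5, 4, 5, 2), (4, 4, 4, 6, 0, 5, 1), (4, 2, 5, 3, 5, 6, 3))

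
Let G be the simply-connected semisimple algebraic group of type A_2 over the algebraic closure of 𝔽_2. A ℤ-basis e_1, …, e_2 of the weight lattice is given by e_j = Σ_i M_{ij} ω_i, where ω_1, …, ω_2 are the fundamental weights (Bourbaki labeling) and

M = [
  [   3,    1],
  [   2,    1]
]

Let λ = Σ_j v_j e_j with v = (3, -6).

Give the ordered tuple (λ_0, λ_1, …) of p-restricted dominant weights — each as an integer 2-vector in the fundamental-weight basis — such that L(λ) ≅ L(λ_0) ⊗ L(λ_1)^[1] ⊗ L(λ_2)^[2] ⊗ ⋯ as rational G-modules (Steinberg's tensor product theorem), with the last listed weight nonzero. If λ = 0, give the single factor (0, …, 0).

((1, 0), (1, 0))

In the fundamental-weight basis, λ has coordinates c = M·v (v = (3, -6)):
  c_1 = 3·3 + (1)·(-6) = 3
  c_2 = 2·3 + (1)·(-6) = 0
Writing each c_i in base p = 2:
  c_1 = 3 = 1·2^0 + 1·2^1
  c_2 = 0
Factor λ_0 = (1, 0)
Factor λ_1 = (1, 0)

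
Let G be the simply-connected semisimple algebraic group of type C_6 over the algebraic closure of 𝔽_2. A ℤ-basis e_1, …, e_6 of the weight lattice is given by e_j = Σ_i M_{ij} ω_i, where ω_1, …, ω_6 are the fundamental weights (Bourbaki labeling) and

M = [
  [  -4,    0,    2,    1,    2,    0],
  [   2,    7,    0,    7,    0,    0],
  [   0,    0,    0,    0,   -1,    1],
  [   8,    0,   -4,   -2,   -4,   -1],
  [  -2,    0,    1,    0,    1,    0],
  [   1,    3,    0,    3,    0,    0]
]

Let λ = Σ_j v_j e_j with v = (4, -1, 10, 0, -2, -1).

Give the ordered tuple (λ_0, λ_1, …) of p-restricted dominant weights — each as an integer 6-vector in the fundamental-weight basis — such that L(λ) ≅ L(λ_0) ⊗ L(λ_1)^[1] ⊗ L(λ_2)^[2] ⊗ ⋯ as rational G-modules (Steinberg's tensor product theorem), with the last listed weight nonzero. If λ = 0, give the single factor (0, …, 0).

Compute c_i = Σ_j M_{ij} v_j with v = (4, -1, 10, 0, -2, -1):
  c_1 = (-4)·(4) + (0)·(-1) + 2·10 + 1·0 + (2)·(-2) + (0)·(-1) = 0
  c_2 = 2·4 + (7)·(-1) + 0·10 + 7·0 + (0)·(-2) + (0)·(-1) = 1
  c_3 = 0·4 + (0)·(-1) + 0·10 + 0·0 + (-1)·(-2) + (1)·(-1) = 1
  c_4 = 8·4 + (0)·(-1) + (-4)·(10) + (-2)·(0) + (-4)·(-2) + (-1)·(-1) = 1
  c_5 = (-2)·(4) + (0)·(-1) + 1·10 + 0·0 + (1)·(-2) + (0)·(-1) = 0
  c_6 = 1·4 + (3)·(-1) + 0·10 + 3·0 + (0)·(-2) + (0)·(-1) = 1
p = 2; digits c_i = Σ_j d_{ij}·2^j, 0 ≤ d_{ij} < 2:
  c_1 = 0
  c_2 = 1 = 1·2^0
  c_3 = 1 = 1·2^0
  c_4 = 1 = 1·2^0
  c_5 = 0
  c_6 = 1 = 1·2^0
λ_0 = (0, 1, 1, 1, 0, 1)

((0, 1, 1, 1, 0, 1),)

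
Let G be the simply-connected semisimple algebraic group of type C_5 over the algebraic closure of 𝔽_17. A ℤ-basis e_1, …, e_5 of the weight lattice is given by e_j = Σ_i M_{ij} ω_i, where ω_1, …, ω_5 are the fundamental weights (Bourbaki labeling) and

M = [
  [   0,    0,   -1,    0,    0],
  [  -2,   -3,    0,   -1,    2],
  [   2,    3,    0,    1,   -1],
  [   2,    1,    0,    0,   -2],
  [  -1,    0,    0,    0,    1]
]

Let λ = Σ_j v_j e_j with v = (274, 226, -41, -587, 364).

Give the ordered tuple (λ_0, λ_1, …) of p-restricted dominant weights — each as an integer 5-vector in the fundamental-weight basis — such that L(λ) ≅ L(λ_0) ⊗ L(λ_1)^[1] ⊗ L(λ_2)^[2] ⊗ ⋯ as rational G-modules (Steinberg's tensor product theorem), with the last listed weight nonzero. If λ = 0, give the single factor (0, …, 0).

((7, 4, 3, 12, 5), (2, 5, 16, 2, 5))

Converting to the ω-basis (c_i = row i of M dotted with v = (274, 226, -41, -587, 364)):
  c_1 = 0*274 + 0*226 + -1*-41 + 0*-587 + 0*364 = 41
  c_2 = -2*274 + -3*226 + 0*-41 + -1*-587 + 2*364 = 89
  c_3 = 2*274 + 3*226 + 0*-41 + 1*-587 + -1*364 = 275
  c_4 = 2*274 + 1*226 + 0*-41 + 0*-587 + -2*364 = 46
  c_5 = -1*274 + 0*226 + 0*-41 + 0*-587 + 1*364 = 90
Base-17 expansion of each c_i:
  c_1 = 41 = 7·17^0 + 2·17^1
  c_2 = 89 = 4·17^0 + 5·17^1
  c_3 = 275 = 3·17^0 + 16·17^1
  c_4 = 46 = 12·17^0 + 2·17^1
  c_5 = 90 = 5·17^0 + 5·17^1
p-restricted factor λ_0 = (7, 4, 3, 12, 5)
p-restricted factor λ_1 = (2, 5, 16, 2, 5)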